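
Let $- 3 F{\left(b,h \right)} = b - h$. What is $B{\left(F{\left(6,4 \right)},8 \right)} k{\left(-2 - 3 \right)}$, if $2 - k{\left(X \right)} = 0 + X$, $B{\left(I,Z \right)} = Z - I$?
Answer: $\frac{182}{3} \approx 60.667$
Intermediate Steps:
$F{\left(b,h \right)} = - \frac{b}{3} + \frac{h}{3}$ ($F{\left(b,h \right)} = - \frac{b - h}{3} = - \frac{b}{3} + \frac{h}{3}$)
$k{\left(X \right)} = 2 - X$ ($k{\left(X \right)} = 2 - \left(0 + X\right) = 2 - X$)
$B{\left(F{\left(6,4 \right)},8 \right)} k{\left(-2 - 3 \right)} = \left(8 - \left(\left(- \frac{1}{3}\right) 6 + \frac{1}{3} \cdot 4\right)\right) \left(2 - \left(-2 - 3\right)\right) = \left(8 - \left(-2 + \frac{4}{3}\right)\right) \left(2 - \left(-2 - 3\right)\right) = \left(8 - - \frac{2}{3}\right) \left(2 - -5\right) = \left(8 + \frac{2}{3}\right) \left(2 + 5\right) = \frac{26}{3} \cdot 7 = \frac{182}{3}$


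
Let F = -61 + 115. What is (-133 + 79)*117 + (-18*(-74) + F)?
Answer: -4932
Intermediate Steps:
F = 54
(-133 + 79)*117 + (-18*(-74) + F) = (-133 + 79)*117 + (-18*(-74) + 54) = -54*117 + (1332 + 54) = -6318 + 1386 = -4932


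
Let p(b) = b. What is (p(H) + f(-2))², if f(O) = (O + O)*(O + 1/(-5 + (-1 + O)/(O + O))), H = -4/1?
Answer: 7056/289 ≈ 24.415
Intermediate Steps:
H = -4 (H = -4*1 = -4)
f(O) = 2*O*(O + 1/(-5 + (-1 + O)/(2*O))) (f(O) = (2*O)*(O + 1/(-5 + (-1 + O)/((2*O)))) = (2*O)*(O + 1/(-5 + (-1 + O)*(1/(2*O)))) = (2*O)*(O + 1/(-5 + (-1 + O)/(2*O))) = 2*O*(O + 1/(-5 + (-1 + O)/(2*O))))
(p(H) + f(-2))² = (-4 + (-2)²*(-2 + 18*(-2))/(1 + 9*(-2)))² = (-4 + 4*(-2 - 36)/(1 - 18))² = (-4 + 4*(-38)/(-17))² = (-4 + 4*(-1/17)*(-38))² = (-4 + 152/17)² = (84/17)² = 7056/289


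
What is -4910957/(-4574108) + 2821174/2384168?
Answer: 1538306318223/681590120134 ≈ 2.2569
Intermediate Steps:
-4910957/(-4574108) + 2821174/2384168 = -4910957*(-1/4574108) + 2821174*(1/2384168) = 4910957/4574108 + 1410587/1192084 = 1538306318223/681590120134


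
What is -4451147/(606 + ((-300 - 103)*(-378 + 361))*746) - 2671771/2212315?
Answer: -23503968496797/11308141931380 ≈ -2.0785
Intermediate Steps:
-4451147/(606 + ((-300 - 103)*(-378 + 361))*746) - 2671771/2212315 = -4451147/(606 - 403*(-17)*746) - 2671771*1/2212315 = -4451147/(606 + 6851*746) - 2671771/2212315 = -4451147/(606 + 5110846) - 2671771/2212315 = -4451147/5111452 - 2671771/2212315 = -23503968496797/11308141931380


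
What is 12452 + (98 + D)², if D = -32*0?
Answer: 22056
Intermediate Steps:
D = 0
12452 + (98 + D)² = 12452 + (98 + 0)² = 12452 + 98² = 12452 + 9604 = 22056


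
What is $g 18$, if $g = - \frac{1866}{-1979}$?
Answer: $\frac{33588}{1979} \approx 16.972$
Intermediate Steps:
$g = \frac{1866}{1979}$ ($g = \left(-1866\right) \left(- \frac{1}{1979}\right) = \frac{1866}{1979} \approx 0.9429$)
$g 18 = \frac{1866}{1979} \cdot 18 = \frac{33588}{1979}$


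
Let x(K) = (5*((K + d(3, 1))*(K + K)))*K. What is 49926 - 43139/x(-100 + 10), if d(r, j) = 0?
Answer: 363960583139/7290000 ≈ 49926.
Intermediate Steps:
x(K) = 10*K**3 (x(K) = (5*((K + 0)*(K + K)))*K = (5*(K*(2*K)))*K = (5*(2*K**2))*K = (10*K**2)*K = 10*K**3)
49926 - 43139/x(-100 + 10) = 49926 - 43139*1/(10*(-100 + 10)**3) = 49926 - 43139/(10*(-90)**3) = 49926 - 43139/(10*(-729000)) = 49926 - 43139/(-7290000) = 49926 - 43139*(-1/7290000) = 49926 + 43139/7290000 = 363960583139/7290000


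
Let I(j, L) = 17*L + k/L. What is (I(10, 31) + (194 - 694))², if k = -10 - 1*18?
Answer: 654481/961 ≈ 681.04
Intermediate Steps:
k = -28 (k = -10 - 18 = -28)
I(j, L) = -28/L + 17*L (I(j, L) = 17*L - 28/L = -28/L + 17*L)
(I(10, 31) + (194 - 694))² = ((-28/31 + 17*31) + (194 - 694))² = ((-28*1/31 + 527) - 500)² = ((-28/31 + 527) - 500)² = (16309/31 - 500)² = (809/31)² = 654481/961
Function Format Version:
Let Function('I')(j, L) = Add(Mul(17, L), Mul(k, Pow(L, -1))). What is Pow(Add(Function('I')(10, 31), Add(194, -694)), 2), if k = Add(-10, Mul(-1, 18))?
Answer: Rational(654481, 961) ≈ 681.04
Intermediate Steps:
k = -28 (k = Add(-10, -18) = -28)
Function('I')(j, L) = Add(Mul(-28, Pow(L, -1)), Mul(17, L)) (Function('I')(j, L) = Add(Mul(17, L), Mul(-28, Pow(L, -1))) = Add(Mul(-28, Pow(L, -1)), Mul(17, L)))
Pow(Add(Function('I')(10, 31), Add(194, -694)), 2) = Pow(Add(Add(Mul(-28, Pow(31, -1)), Mul(17, 31)), Add(194, -694)), 2) = Pow(Add(Add(Mul(-28, Rational(1, 31)), 527), -500), 2) = Pow(Add(Add(Rational(-28, 31), 527), -500), 2) = Pow(Add(Rational(16309, 31), -500), 2) = Pow(Rational(809, 31), 2) = Rational(654481, 961)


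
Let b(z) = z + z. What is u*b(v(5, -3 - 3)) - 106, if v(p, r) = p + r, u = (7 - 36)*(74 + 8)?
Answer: 4650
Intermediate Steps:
u = -2378 (u = -29*82 = -2378)
b(z) = 2*z
u*b(v(5, -3 - 3)) - 106 = -4756*(5 + (-3 - 3)) - 106 = -4756*(5 - 6) - 106 = -4756*(-1) - 106 = -2378*(-2) - 106 = 4756 - 106 = 4650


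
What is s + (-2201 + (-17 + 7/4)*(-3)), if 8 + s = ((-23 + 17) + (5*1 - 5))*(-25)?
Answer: -8053/4 ≈ -2013.3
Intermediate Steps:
s = 142 (s = -8 + ((-23 + 17) + (5*1 - 5))*(-25) = -8 + (-6 + (5 - 5))*(-25) = -8 + (-6 + 0)*(-25) = -8 - 6*(-25) = -8 + 150 = 142)
s + (-2201 + (-17 + 7/4)*(-3)) = 142 + (-2201 + (-17 + 7/4)*(-3)) = 142 + (-2201 - 61/4*(-3)) = 142 + (-2201 + 183/4) = 142 - 8621/4 = -8053/4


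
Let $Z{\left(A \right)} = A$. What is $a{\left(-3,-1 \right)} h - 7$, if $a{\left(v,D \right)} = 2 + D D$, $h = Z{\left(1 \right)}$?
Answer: $-4$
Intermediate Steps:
$h = 1$
$a{\left(v,D \right)} = 2 + D^{2}$
$a{\left(-3,-1 \right)} h - 7 = \left(2 + \left(-1\right)^{2}\right) 1 - 7 = \left(2 + 1\right) 1 - 7 = 3 \cdot 1 - 7 = 3 - 7 = -4$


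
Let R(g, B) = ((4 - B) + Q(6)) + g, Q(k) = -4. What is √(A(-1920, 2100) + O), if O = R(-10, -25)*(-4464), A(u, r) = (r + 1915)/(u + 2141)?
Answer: I*√3269506045/221 ≈ 258.73*I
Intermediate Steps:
A(u, r) = (1915 + r)/(2141 + u)
R(g, B) = g - B (R(g, B) = ((4 - B) - 4) + g = -B + g = g - B)
O = -66960 (O = (-10 - 1*(-25))*(-4464) = (-10 + 25)*(-4464) = 15*(-4464) = -66960)
√(A(-1920, 2100) + O) = √((1915 + 2100)/(2141 - 1920) - 66960) = √(4015/221 - 66960) = √(-14794145/221) = I*√3269506045/221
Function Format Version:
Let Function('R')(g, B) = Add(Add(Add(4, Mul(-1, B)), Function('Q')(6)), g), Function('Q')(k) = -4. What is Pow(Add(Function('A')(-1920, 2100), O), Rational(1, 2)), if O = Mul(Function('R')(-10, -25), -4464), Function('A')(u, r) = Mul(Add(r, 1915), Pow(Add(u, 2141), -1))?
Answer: Mul(Rational(1, 221), I, Pow(3269506045, Rational(1, 2))) ≈ Mul(258.73, I)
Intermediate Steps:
Function('A')(u, r) = Mul(Pow(Add(2141, u), -1), Add(1915, r)) (Function('A')(u, r) = Mul(Add(1915, r), Pow(Add(2141, u), -1)) = Mul(Pow(Add(2141, u), -1), Add(1915, r)))
Function('R')(g, B) = Add(g, Mul(-1, B)) (Function('R')(g, B) = Add(Add(Add(4, Mul(-1, B)), -4), g) = Add(Mul(-1, B), g) = Add(g, Mul(-1, B)))
O = -66960 (O = Mul(Add(-10, Mul(-1, -25)), -4464) = Mul(Add(-10, 25), -4464) = Mul(15, -4464) = -66960)
Pow(Add(Function('A')(-1920, 2100), O), Rational(1, 2)) = Pow(Add(Mul(Pow(Add(2141, -1920), -1), Add(1915, 2100)), -66960), Rational(1, 2)) = Pow(Add(Mul(Pow(221, -1), 4015), -66960), Rational(1, 2)) = Pow(Add(Mul(Rational(1, 221), 4015), -66960), Rational(1, 2)) = Pow(Add(Rational(4015, 221), -66960), Rational(1, 2)) = Pow(Rational(-14794145, 221), Rational(1, 2)) = Mul(Rational(1, 221), I, Pow(3269506045, Rational(1, 2)))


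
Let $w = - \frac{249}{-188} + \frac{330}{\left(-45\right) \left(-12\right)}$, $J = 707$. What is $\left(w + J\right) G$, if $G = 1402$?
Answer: $\frac{840862819}{846} \approx 9.9393 \cdot 10^{5}$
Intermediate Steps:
$w = \frac{3275}{1692}$ ($w = \left(-249\right) \left(- \frac{1}{188}\right) + \frac{330}{540} = \frac{249}{188} + 330 \cdot \frac{1}{540} = \frac{249}{188} + \frac{11}{18} = \frac{3275}{1692} \approx 1.9356$)
$\left(w + J\right) G = \left(\frac{3275}{1692} + 707\right) 1402 = \frac{1199519}{1692} \cdot 1402 = \frac{840862819}{846}$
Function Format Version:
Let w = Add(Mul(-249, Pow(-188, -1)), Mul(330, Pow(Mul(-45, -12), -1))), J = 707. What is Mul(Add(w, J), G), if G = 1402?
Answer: Rational(840862819, 846) ≈ 9.9393e+5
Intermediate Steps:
w = Rational(3275, 1692) (w = Add(Mul(-249, Rational(-1, 188)), Mul(330, Pow(540, -1))) = Add(Rational(249, 188), Mul(330, Rational(1, 540))) = Add(Rational(249, 188), Rational(11, 18)) = Rational(3275, 1692) ≈ 1.9356)
Mul(Add(w, J), G) = Mul(Add(Rational(3275, 1692), 707), 1402) = Mul(Rational(1199519, 1692), 1402) = Rational(840862819, 846)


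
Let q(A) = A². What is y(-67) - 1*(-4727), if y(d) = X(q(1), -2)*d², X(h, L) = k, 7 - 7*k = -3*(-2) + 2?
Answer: 28600/7 ≈ 4085.7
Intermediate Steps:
k = -⅐ (k = 1 - (-3*(-2) + 2)/7 = 1 - (6 + 2)/7 = 1 - ⅐*8 = 1 - 8/7 = -⅐ ≈ -0.14286)
X(h, L) = -⅐
y(d) = -d²/7
y(-67) - 1*(-4727) = -⅐*(-67)² - 1*(-4727) = -⅐*4489 + 4727 = -4489/7 + 4727 = 28600/7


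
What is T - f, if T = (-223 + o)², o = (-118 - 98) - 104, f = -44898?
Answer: 339747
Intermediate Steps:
o = -320 (o = -216 - 104 = -320)
T = 294849 (T = (-223 - 320)² = (-543)² = 294849)
T - f = 294849 - 1*(-44898) = 294849 + 44898 = 339747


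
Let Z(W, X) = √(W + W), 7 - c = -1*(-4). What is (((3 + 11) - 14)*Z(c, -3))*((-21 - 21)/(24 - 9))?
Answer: 0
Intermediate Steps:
c = 3 (c = 7 - (-1)*(-4) = 7 - 1*4 = 7 - 4 = 3)
Z(W, X) = √2*√W (Z(W, X) = √(2*W) = √2*√W)
(((3 + 11) - 14)*Z(c, -3))*((-21 - 21)/(24 - 9)) = (((3 + 11) - 14)*(√2*√3))*((-21 - 21)/(24 - 9)) = ((14 - 14)*√6)*(-42/15) = (0*√6)*(-42*1/15) = 0*(-14/5) = 0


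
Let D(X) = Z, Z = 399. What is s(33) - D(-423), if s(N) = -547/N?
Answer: -13714/33 ≈ -415.58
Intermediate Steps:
D(X) = 399
s(33) - D(-423) = -547/33 - 1*399 = -547*1/33 - 399 = -547/33 - 399 = -13714/33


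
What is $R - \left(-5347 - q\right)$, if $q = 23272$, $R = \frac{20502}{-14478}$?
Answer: $\frac{69054230}{2413} \approx 28618.0$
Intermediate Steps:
$R = - \frac{3417}{2413}$ ($R = 20502 \left(- \frac{1}{14478}\right) = - \frac{3417}{2413} \approx -1.4161$)
$R - \left(-5347 - q\right) = - \frac{3417}{2413} - \left(-5347 - 23272\right) = - \frac{3417}{2413} - -28619 = - \frac{3417}{2413} + 28619 = \frac{69054230}{2413}$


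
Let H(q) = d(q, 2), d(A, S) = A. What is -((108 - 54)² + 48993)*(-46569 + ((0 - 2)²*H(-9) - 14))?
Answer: 2419945671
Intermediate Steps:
H(q) = q
-((108 - 54)² + 48993)*(-46569 + ((0 - 2)²*H(-9) - 14)) = -((108 - 54)² + 48993)*(-46569 + ((0 - 2)²*(-9) - 14)) = -(54² + 48993)*(-46569 + ((-2)²*(-9) - 14)) = -(2916 + 48993)*(-46569 + (4*(-9) - 14)) = -51909*(-46569 + (-36 - 14)) = -51909*(-46569 - 50) = -51909*(-46619) = -1*(-2419945671) = 2419945671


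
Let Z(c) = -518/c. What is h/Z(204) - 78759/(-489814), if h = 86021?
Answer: -4297677191007/126861826 ≈ -33877.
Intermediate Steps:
h/Z(204) - 78759/(-489814) = 86021/((-518/204)) - 78759/(-489814) = 86021/((-518*1/204)) - 78759*(-1/489814) = 86021/(-259/102) + 78759/489814 = 86021*(-102/259) + 78759/489814 = -8774142/259 + 78759/489814 = -4297677191007/126861826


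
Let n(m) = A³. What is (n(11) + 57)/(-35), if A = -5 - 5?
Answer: 943/35 ≈ 26.943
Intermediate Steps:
A = -10
n(m) = -1000 (n(m) = (-10)³ = -1000)
(n(11) + 57)/(-35) = (-1000 + 57)/(-35) = -1/35*(-943) = 943/35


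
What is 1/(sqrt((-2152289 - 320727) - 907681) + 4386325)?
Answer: 4386325/19239850386322 - 9*I*sqrt(41737)/19239850386322 ≈ 2.2798e-7 - 9.5566e-11*I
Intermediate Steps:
1/(sqrt((-2152289 - 320727) - 907681) + 4386325) = 1/(sqrt(-2473016 - 907681) + 4386325) = 1/(sqrt(-3380697) + 4386325) = 1/(9*I*sqrt(41737) + 4386325) = 1/(4386325 + 9*I*sqrt(41737))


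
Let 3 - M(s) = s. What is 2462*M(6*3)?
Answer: -36930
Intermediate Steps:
M(s) = 3 - s
2462*M(6*3) = 2462*(3 - 6*3) = 2462*(3 - 1*18) = 2462*(3 - 18) = 2462*(-15) = -36930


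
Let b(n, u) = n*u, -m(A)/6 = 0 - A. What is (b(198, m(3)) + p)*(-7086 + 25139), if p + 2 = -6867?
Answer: -59665165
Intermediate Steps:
p = -6869 (p = -2 - 6867 = -6869)
m(A) = 6*A (m(A) = -6*(0 - A) = -(-6)*A = 6*A)
(b(198, m(3)) + p)*(-7086 + 25139) = (198*(6*3) - 6869)*(-7086 + 25139) = (198*18 - 6869)*18053 = (3564 - 6869)*18053 = -3305*18053 = -59665165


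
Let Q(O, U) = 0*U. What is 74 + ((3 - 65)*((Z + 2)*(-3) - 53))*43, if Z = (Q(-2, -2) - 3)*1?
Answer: 133374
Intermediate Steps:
Q(O, U) = 0
Z = -3 (Z = (0 - 3)*1 = -3*1 = -3)
74 + ((3 - 65)*((Z + 2)*(-3) - 53))*43 = 74 + ((3 - 65)*((-3 + 2)*(-3) - 53))*43 = 74 - 62*(-1*(-3) - 53)*43 = 74 - 62*(3 - 53)*43 = 74 - 62*(-50)*43 = 74 + 3100*43 = 74 + 133300 = 133374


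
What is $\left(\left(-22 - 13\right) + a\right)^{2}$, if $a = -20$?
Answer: $3025$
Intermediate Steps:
$\left(\left(-22 - 13\right) + a\right)^{2} = \left(\left(-22 - 13\right) - 20\right)^{2} = \left(-35 - 20\right)^{2} = \left(-55\right)^{2} = 3025$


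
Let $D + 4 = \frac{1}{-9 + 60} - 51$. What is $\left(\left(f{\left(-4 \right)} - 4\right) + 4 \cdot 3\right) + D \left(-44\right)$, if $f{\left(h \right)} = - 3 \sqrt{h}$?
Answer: $\frac{123784}{51} - 6 i \approx 2427.1 - 6.0 i$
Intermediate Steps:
$D = - \frac{2804}{51}$ ($D = -4 + \left(\frac{1}{-9 + 60} - 51\right) = -4 - \left(51 - \frac{1}{51}\right) = -4 + \left(\frac{1}{51} - 51\right) = -4 - \frac{2600}{51} = - \frac{2804}{51} \approx -54.98$)
$\left(\left(f{\left(-4 \right)} - 4\right) + 4 \cdot 3\right) + D \left(-44\right) = \left(\left(- 3 \sqrt{-4} - 4\right) + 4 \cdot 3\right) - - \frac{123376}{51} = \left(\left(- 3 \cdot 2 i - 4\right) + 12\right) + \frac{123376}{51} = \left(\left(- 6 i - 4\right) + 12\right) + \frac{123376}{51} = \left(\left(-4 - 6 i\right) + 12\right) + \frac{123376}{51} = \left(8 - 6 i\right) + \frac{123376}{51} = \frac{123784}{51} - 6 i$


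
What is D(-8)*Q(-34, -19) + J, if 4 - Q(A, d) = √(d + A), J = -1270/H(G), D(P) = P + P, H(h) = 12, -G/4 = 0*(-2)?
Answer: -1019/6 + 16*I*√53 ≈ -169.83 + 116.48*I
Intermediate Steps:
G = 0 (G = -0*(-2) = -4*0 = 0)
D(P) = 2*P
J = -635/6 (J = -1270/12 = -1270*1/12 = -635/6 ≈ -105.83)
Q(A, d) = 4 - √(A + d) (Q(A, d) = 4 - √(d + A) = 4 - √(A + d))
D(-8)*Q(-34, -19) + J = (2*(-8))*(4 - √(-34 - 19)) - 635/6 = -16*(4 - √(-53)) - 635/6 = -16*(4 - I*√53) - 635/6 = (-64 + 16*I*√53) - 635/6 = -1019/6 + 16*I*√53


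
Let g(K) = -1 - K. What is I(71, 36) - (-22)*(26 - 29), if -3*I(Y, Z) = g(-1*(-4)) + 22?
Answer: -215/3 ≈ -71.667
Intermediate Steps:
I(Y, Z) = -17/3 (I(Y, Z) = -((-1 - (-1)*(-4)) + 22)/3 = -((-1 - 1*4) + 22)/3 = -((-1 - 4) + 22)/3 = -(-5 + 22)/3 = -1/3*17 = -17/3)
I(71, 36) - (-22)*(26 - 29) = -17/3 - (-22)*(26 - 29) = -17/3 - (-22)*(-3) = -17/3 - 1*66 = -17/3 - 66 = -215/3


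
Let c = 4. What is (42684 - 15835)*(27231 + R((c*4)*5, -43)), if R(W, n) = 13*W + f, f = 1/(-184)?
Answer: 139664819687/184 ≈ 7.5905e+8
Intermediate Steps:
f = -1/184 ≈ -0.0054348
R(W, n) = -1/184 + 13*W (R(W, n) = 13*W - 1/184 = -1/184 + 13*W)
(42684 - 15835)*(27231 + R((c*4)*5, -43)) = (42684 - 15835)*(27231 + (-1/184 + 13*((4*4)*5))) = 26849*(27231 + (-1/184 + 13*(16*5))) = 26849*(27231 + (-1/184 + 13*80)) = 26849*(27231 + (-1/184 + 1040)) = 26849*(27231 + 191359/184) = 26849*(5201863/184) = 139664819687/184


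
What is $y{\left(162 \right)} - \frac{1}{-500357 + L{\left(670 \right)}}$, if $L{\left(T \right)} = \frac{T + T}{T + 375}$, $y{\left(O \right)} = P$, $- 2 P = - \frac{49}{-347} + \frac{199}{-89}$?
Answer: $\frac{3382568217917}{3229569496635} \approx 1.0474$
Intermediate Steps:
$P = \frac{32346}{30883}$ ($P = - \frac{- \frac{49}{-347} + \frac{199}{-89}}{2} = - \frac{\left(-49\right) \left(- \frac{1}{347}\right) + 199 \left(- \frac{1}{89}\right)}{2} = - \frac{\frac{49}{347} - \frac{199}{89}}{2} = \left(- \frac{1}{2}\right) \left(- \frac{64692}{30883}\right) = \frac{32346}{30883} \approx 1.0474$)
$y{\left(O \right)} = \frac{32346}{30883}$
$L{\left(T \right)} = \frac{2 T}{375 + T}$
$y{\left(162 \right)} - \frac{1}{-500357 + L{\left(670 \right)}} = \frac{32346}{30883} - \frac{1}{-500357 + 2 \cdot 670 \frac{1}{375 + 670}} = \frac{32346}{30883} - \frac{1}{-500357 + 2 \cdot 670 \cdot \frac{1}{1045}} = \frac{32346}{30883} - \frac{1}{-500357 + \frac{268}{209}} = \frac{32346}{30883} - \frac{1}{- \frac{104574345}{209}} = \frac{32346}{30883} - - \frac{209}{104574345} = \frac{32346}{30883} + \frac{209}{104574345} = \frac{3382568217917}{3229569496635}$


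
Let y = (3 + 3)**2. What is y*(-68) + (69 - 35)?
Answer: -2414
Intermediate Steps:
y = 36 (y = 6**2 = 36)
y*(-68) + (69 - 35) = 36*(-68) + (69 - 35) = -2448 + 34 = -2414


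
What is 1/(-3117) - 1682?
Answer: -5242795/3117 ≈ -1682.0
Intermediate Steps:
1/(-3117) - 1682 = -1/3117 - 1682 = -5242795/3117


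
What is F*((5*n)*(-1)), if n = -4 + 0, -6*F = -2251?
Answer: 22510/3 ≈ 7503.3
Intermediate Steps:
F = 2251/6 (F = -⅙*(-2251) = 2251/6 ≈ 375.17)
n = -4
F*((5*n)*(-1)) = 2251*((5*(-4))*(-1))/6 = 2251*(-20*(-1))/6 = (2251/6)*20 = 22510/3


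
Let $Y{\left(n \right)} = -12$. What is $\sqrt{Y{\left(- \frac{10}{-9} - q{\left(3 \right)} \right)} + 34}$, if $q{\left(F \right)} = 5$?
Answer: $\sqrt{22} \approx 4.6904$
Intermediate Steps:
$\sqrt{Y{\left(- \frac{10}{-9} - q{\left(3 \right)} \right)} + 34} = \sqrt{-12 + 34} = \sqrt{22}$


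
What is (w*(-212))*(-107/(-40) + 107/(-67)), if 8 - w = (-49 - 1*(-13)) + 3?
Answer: -6277797/670 ≈ -9369.8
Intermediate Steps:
w = 41 (w = 8 - ((-49 - 1*(-13)) + 3) = 8 - ((-49 + 13) + 3) = 8 - (-36 + 3) = 8 - 1*(-33) = 8 + 33 = 41)
(w*(-212))*(-107/(-40) + 107/(-67)) = (41*(-212))*(-107/(-40) + 107/(-67)) = -8692*(-107*(-1/40) + 107*(-1/67)) = -8692*(107/40 - 107/67) = -8692*2889/2680 = -6277797/670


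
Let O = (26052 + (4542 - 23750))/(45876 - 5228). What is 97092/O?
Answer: 34022376/59 ≈ 5.7665e+5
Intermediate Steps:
O = 1711/10162 (O = (26052 - 19208)/40648 = 6844*(1/40648) = 1711/10162 ≈ 0.16837)
97092/O = 97092/(1711/10162) = 97092*(10162/1711) = 34022376/59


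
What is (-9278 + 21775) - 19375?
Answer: -6878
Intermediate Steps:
(-9278 + 21775) - 19375 = 12497 - 19375 = -6878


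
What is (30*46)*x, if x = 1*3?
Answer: 4140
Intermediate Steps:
x = 3
(30*46)*x = (30*46)*3 = 1380*3 = 4140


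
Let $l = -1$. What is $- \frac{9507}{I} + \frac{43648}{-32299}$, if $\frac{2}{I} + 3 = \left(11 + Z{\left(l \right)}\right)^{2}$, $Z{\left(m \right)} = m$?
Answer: $- \frac{29785546817}{64598} \approx -4.6109 \cdot 10^{5}$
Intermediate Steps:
$I = \frac{2}{97}$ ($I = \frac{2}{-3 + \left(11 - 1\right)^{2}} = \frac{2}{-3 + 10^{2}} = \frac{2}{-3 + 100} = \frac{2}{97} \approx 0.020619$)
$- \frac{9507}{I} + \frac{43648}{-32299} = - \frac{9507}{\frac{2}{97}} + \frac{43648}{-32299} = \left(-9507\right) \frac{97}{2} + 43648 \left(- \frac{1}{32299}\right) = - \frac{922179}{2} - \frac{43648}{32299} = - \frac{29785546817}{64598}$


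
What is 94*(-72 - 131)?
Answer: -19082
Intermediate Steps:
94*(-72 - 131) = 94*(-203) = -19082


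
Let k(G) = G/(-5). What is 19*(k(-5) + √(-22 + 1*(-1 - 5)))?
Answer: 19 + 38*I*√7 ≈ 19.0 + 100.54*I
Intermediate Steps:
k(G) = -G/5 (k(G) = G*(-⅕) = -G/5)
19*(k(-5) + √(-22 + 1*(-1 - 5))) = 19*(-⅕*(-5) + √(-22 + 1*(-1 - 5))) = 19*(1 + √(-22 + 1*(-6))) = 19*(1 + √(-22 - 6)) = 19*(1 + √(-28)) = 19*(1 + 2*I*√7) = 19 + 38*I*√7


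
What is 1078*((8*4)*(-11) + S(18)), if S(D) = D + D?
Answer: -340648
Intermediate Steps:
S(D) = 2*D
1078*((8*4)*(-11) + S(18)) = 1078*((8*4)*(-11) + 2*18) = 1078*(32*(-11) + 36) = 1078*(-352 + 36) = 1078*(-316) = -340648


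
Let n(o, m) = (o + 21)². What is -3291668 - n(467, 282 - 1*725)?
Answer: -3529812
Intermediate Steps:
n(o, m) = (21 + o)²
-3291668 - n(467, 282 - 1*725) = -3291668 - (21 + 467)² = -3291668 - 1*488² = -3291668 - 1*238144 = -3291668 - 238144 = -3529812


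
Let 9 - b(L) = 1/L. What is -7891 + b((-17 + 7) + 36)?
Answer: -204933/26 ≈ -7882.0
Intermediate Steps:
b(L) = 9 - 1/L
-7891 + b((-17 + 7) + 36) = -7891 + (9 - 1/((-17 + 7) + 36)) = -7891 + (9 - 1/(-10 + 36)) = -7891 + (9 - 1/26) = -7891 + 233/26 = -204933/26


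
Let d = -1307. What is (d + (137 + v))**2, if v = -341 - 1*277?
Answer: 3196944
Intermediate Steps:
v = -618 (v = -341 - 277 = -618)
(d + (137 + v))**2 = (-1307 + (137 - 618))**2 = (-1307 - 481)**2 = (-1788)**2 = 3196944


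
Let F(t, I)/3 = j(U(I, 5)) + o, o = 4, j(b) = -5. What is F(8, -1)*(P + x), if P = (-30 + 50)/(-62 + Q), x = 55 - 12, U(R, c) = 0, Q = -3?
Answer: -1665/13 ≈ -128.08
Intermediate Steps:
F(t, I) = -3 (F(t, I) = 3*(-5 + 4) = 3*(-1) = -3)
x = 43
P = -4/13 (P = (-30 + 50)/(-62 - 3) = 20/(-65) = 20*(-1/65) = -4/13 ≈ -0.30769)
F(8, -1)*(P + x) = -3*(-4/13 + 43) = -3*555/13 = -1665/13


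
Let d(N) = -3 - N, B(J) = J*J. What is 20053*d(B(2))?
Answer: -140371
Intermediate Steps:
B(J) = J²
20053*d(B(2)) = 20053*(-3 - 1*2²) = 20053*(-3 - 1*4) = 20053*(-3 - 4) = 20053*(-7) = -140371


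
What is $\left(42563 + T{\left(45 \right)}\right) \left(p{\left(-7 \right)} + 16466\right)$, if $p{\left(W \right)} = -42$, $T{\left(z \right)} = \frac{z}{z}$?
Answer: $699071136$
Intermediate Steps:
$T{\left(z \right)} = 1$
$\left(42563 + T{\left(45 \right)}\right) \left(p{\left(-7 \right)} + 16466\right) = \left(42563 + 1\right) \left(-42 + 16466\right) = 42564 \cdot 16424 = 699071136$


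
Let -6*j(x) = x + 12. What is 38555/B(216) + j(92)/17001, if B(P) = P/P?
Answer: 1966420613/51003 ≈ 38555.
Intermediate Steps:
B(P) = 1
j(x) = -2 - x/6 (j(x) = -(x + 12)/6 = -(12 + x)/6 = -2 - x/6)
38555/B(216) + j(92)/17001 = 38555/1 + (-2 - ⅙*92)/17001 = 38555*1 + (-2 - 46/3)*(1/17001) = 38555 - 52/3*1/17001 = 38555 - 52/51003 = 1966420613/51003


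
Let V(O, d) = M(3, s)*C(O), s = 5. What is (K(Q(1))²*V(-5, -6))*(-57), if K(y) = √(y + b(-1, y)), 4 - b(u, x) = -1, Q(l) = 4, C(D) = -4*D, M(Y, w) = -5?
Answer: 51300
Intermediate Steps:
b(u, x) = 5 (b(u, x) = 4 - 1*(-1) = 4 + 1 = 5)
V(O, d) = 20*O (V(O, d) = -(-20)*O = 20*O)
K(y) = √(5 + y) (K(y) = √(y + 5) = √(5 + y))
(K(Q(1))²*V(-5, -6))*(-57) = ((√(5 + 4))²*(20*(-5)))*(-57) = ((√9)²*(-100))*(-57) = (3²*(-100))*(-57) = (9*(-100))*(-57) = -900*(-57) = 51300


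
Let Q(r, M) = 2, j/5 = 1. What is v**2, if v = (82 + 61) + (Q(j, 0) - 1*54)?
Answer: 8281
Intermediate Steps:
j = 5 (j = 5*1 = 5)
v = 91 (v = (82 + 61) + (2 - 1*54) = 143 + (2 - 54) = 143 - 52 = 91)
v**2 = 91**2 = 8281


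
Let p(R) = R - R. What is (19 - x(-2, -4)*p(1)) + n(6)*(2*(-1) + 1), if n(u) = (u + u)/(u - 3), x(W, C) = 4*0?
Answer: 15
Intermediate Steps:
x(W, C) = 0
n(u) = 2*u/(-3 + u) (n(u) = (2*u)/(-3 + u) = 2*u/(-3 + u))
p(R) = 0
(19 - x(-2, -4)*p(1)) + n(6)*(2*(-1) + 1) = (19 - 0*0) + (2*6/(-3 + 6))*(2*(-1) + 1) = (19 - 1*0) + (2*6/3)*(-2 + 1) = (19 + 0) + (2*6*(1/3))*(-1) = 19 + 4*(-1) = 19 - 4 = 15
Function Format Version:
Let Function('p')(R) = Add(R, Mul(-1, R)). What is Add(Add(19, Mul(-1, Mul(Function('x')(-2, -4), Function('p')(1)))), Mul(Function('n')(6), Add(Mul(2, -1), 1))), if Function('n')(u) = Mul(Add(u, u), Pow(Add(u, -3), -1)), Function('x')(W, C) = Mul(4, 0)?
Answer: 15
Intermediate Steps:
Function('x')(W, C) = 0
Function('n')(u) = Mul(2, u, Pow(Add(-3, u), -1)) (Function('n')(u) = Mul(Mul(2, u), Pow(Add(-3, u), -1)) = Mul(2, u, Pow(Add(-3, u), -1)))
Function('p')(R) = 0
Add(Add(19, Mul(-1, Mul(Function('x')(-2, -4), Function('p')(1)))), Mul(Function('n')(6), Add(Mul(2, -1), 1))) = Add(Add(19, Mul(-1, Mul(0, 0))), Mul(Mul(2, 6, Pow(Add(-3, 6), -1)), Add(Mul(2, -1), 1))) = Add(Add(19, Mul(-1, 0)), Mul(Mul(2, 6, Pow(3, -1)), Add(-2, 1))) = Add(Add(19, 0), Mul(Mul(2, 6, Rational(1, 3)), -1)) = Add(19, Mul(4, -1)) = Add(19, -4) = 15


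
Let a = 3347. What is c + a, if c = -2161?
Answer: 1186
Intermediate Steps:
c + a = -2161 + 3347 = 1186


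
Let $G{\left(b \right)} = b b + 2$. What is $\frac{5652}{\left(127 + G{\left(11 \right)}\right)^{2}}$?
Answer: $\frac{1413}{15625} \approx 0.090432$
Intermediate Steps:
$G{\left(b \right)} = 2 + b^{2}$ ($G{\left(b \right)} = b^{2} + 2 = 2 + b^{2}$)
$\frac{5652}{\left(127 + G{\left(11 \right)}\right)^{2}} = \frac{5652}{\left(127 + \left(2 + 11^{2}\right)\right)^{2}} = \frac{5652}{\left(127 + \left(2 + 121\right)\right)^{2}} = \frac{5652}{\left(127 + 123\right)^{2}} = \frac{5652}{250^{2}} = \frac{5652}{62500} = 5652 \cdot \frac{1}{62500} = \frac{1413}{15625}$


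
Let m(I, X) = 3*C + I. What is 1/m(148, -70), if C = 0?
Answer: 1/148 ≈ 0.0067568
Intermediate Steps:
m(I, X) = I (m(I, X) = 3*0 + I = 0 + I = I)
1/m(148, -70) = 1/148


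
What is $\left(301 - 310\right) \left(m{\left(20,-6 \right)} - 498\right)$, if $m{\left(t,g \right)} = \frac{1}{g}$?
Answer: $\frac{8967}{2} \approx 4483.5$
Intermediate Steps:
$\left(301 - 310\right) \left(m{\left(20,-6 \right)} - 498\right) = \left(301 - 310\right) \left(\frac{1}{-6} - 498\right) = - 9 \left(- \frac{1}{6} - 498\right) = \left(-9\right) \left(- \frac{2989}{6}\right) = \frac{8967}{2}$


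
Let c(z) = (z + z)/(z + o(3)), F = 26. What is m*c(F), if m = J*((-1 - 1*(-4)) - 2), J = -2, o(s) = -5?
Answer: -104/21 ≈ -4.9524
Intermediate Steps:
m = -2 (m = -2*((-1 - 1*(-4)) - 2) = -2*((-1 + 4) - 2) = -2*(3 - 2) = -2*1 = -2)
c(z) = 2*z/(-5 + z) (c(z) = (z + z)/(z - 5) = (2*z)/(-5 + z) = 2*z/(-5 + z))
m*c(F) = -4*26/(-5 + 26) = -4*26/21 = -2*52/21 = -104/21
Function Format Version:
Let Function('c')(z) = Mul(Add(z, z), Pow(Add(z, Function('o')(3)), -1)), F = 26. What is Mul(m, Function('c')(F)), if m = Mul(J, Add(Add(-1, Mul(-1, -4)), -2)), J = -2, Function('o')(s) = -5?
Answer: Rational(-104, 21) ≈ -4.9524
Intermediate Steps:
m = -2 (m = Mul(-2, Add(Add(-1, Mul(-1, -4)), -2)) = Mul(-2, Add(Add(-1, 4), -2)) = Mul(-2, Add(3, -2)) = Mul(-2, 1) = -2)
Function('c')(z) = Mul(2, z, Pow(Add(-5, z), -1)) (Function('c')(z) = Mul(Add(z, z), Pow(Add(z, -5), -1)) = Mul(Mul(2, z), Pow(Add(-5, z), -1)) = Mul(2, z, Pow(Add(-5, z), -1)))
Mul(m, Function('c')(F)) = Mul(-2, Mul(2, 26, Pow(Add(-5, 26), -1))) = Mul(-2, Mul(2, 26, Pow(21, -1))) = Mul(-2, Mul(2, 26, Rational(1, 21))) = Mul(-2, Rational(52, 21)) = Rational(-104, 21)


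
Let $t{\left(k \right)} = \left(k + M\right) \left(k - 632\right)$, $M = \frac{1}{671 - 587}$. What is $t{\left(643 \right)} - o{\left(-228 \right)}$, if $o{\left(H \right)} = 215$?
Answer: $\frac{576083}{84} \approx 6858.1$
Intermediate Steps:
$M = \frac{1}{84} \approx 0.011905$
$t{\left(k \right)} = \left(-632 + k\right) \left(\frac{1}{84} + k\right)$ ($t{\left(k \right)} = \left(k + \frac{1}{84}\right) \left(k - 632\right) = \left(\frac{1}{84} + k\right) \left(-632 + k\right) = \left(-632 + k\right) \left(\frac{1}{84} + k\right)$)
$t{\left(643 \right)} - o{\left(-228 \right)} = \left(- \frac{158}{21} + 643^{2} - \frac{34134941}{84}\right) - 215 = \left(- \frac{158}{21} + 413449 - \frac{34134941}{84}\right) - 215 = \frac{594143}{84} - 215 = \frac{576083}{84}$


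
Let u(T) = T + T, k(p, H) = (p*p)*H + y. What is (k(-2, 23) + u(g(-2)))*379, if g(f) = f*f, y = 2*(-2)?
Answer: 36384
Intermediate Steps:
y = -4
g(f) = f²
k(p, H) = -4 + H*p² (k(p, H) = (p*p)*H - 4 = p²*H - 4 = H*p² - 4 = -4 + H*p²)
u(T) = 2*T
(k(-2, 23) + u(g(-2)))*379 = ((-4 + 23*(-2)²) + 2*(-2)²)*379 = ((-4 + 23*4) + 2*4)*379 = ((-4 + 92) + 8)*379 = (88 + 8)*379 = 96*379 = 36384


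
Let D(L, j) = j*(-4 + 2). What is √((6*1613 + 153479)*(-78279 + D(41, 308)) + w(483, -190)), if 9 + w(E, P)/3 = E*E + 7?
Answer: I*√12871571654 ≈ 1.1345e+5*I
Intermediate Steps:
D(L, j) = -2*j (D(L, j) = j*(-2) = -2*j)
w(E, P) = -6 + 3*E² (w(E, P) = -27 + 3*(E*E + 7) = -27 + 3*(E² + 7) = -27 + 3*(7 + E²) = -27 + (21 + 3*E²) = -6 + 3*E²)
√((6*1613 + 153479)*(-78279 + D(41, 308)) + w(483, -190)) = √((6*1613 + 153479)*(-78279 - 2*308) + (-6 + 3*483²)) = √((9678 + 153479)*(-78279 - 616) + (-6 + 3*233289)) = √(163157*(-78895) + (-6 + 699867)) = √(-12872271515 + 699861) = √(-12871571654) = I*√12871571654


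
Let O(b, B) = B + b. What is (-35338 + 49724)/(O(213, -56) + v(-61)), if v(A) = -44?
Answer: 14386/113 ≈ 127.31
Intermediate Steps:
(-35338 + 49724)/(O(213, -56) + v(-61)) = (-35338 + 49724)/((-56 + 213) - 44) = 14386/(157 - 44) = 14386/113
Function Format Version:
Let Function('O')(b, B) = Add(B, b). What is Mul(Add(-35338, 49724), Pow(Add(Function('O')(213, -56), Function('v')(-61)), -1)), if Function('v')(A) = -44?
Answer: Rational(14386, 113) ≈ 127.31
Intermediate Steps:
Mul(Add(-35338, 49724), Pow(Add(Function('O')(213, -56), Function('v')(-61)), -1)) = Mul(Add(-35338, 49724), Pow(Add(Add(-56, 213), -44), -1)) = Mul(14386, Pow(Add(157, -44), -1)) = Mul(14386, Pow(113, -1)) = Mul(14386, Rational(1, 113)) = Rational(14386, 113)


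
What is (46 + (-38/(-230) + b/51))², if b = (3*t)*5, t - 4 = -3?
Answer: 8249725584/3822025 ≈ 2158.5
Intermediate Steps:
t = 1 (t = 4 - 3 = 1)
b = 15 (b = (3*1)*5 = 3*5 = 15)
(46 + (-38/(-230) + b/51))² = (46 + (-38/(-230) + 15/51))² = (46 + (-38*(-1/230) + 15*(1/51)))² = (46 + (19/115 + 5/17))² = (46 + 898/1955)² = (90828/1955)² = 8249725584/3822025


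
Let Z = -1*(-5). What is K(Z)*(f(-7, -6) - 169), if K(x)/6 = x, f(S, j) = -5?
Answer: -5220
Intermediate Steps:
Z = 5
K(x) = 6*x
K(Z)*(f(-7, -6) - 169) = (6*5)*(-5 - 169) = 30*(-174) = -5220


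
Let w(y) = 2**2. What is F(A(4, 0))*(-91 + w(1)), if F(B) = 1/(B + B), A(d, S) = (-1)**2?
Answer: -87/2 ≈ -43.500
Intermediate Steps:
w(y) = 4
A(d, S) = 1
F(B) = 1/(2*B)
F(A(4, 0))*(-91 + w(1)) = ((1/2)/1)*(-91 + 4) = ((1/2)*1)*(-87) = (1/2)*(-87) = -87/2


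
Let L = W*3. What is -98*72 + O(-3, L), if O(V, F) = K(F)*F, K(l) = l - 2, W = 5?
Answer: -6861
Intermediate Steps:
K(l) = -2 + l
L = 15 (L = 5*3 = 15)
O(V, F) = F*(-2 + F) (O(V, F) = (-2 + F)*F = F*(-2 + F))
-98*72 + O(-3, L) = -98*72 + 15*(-2 + 15) = -7056 + 15*13 = -7056 + 195 = -6861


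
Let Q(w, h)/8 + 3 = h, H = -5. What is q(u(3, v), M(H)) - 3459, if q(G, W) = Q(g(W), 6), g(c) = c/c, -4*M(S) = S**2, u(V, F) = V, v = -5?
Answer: -3435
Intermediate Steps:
M(S) = -S**2/4
g(c) = 1
Q(w, h) = -24 + 8*h
q(G, W) = 24 (q(G, W) = -24 + 8*6 = -24 + 48 = 24)
q(u(3, v), M(H)) - 3459 = 24 - 3459 = -3435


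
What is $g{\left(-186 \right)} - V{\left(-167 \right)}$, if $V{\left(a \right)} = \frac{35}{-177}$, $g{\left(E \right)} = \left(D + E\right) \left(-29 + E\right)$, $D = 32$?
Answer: $\frac{5860505}{177} \approx 33110.0$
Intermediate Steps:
$g{\left(E \right)} = \left(-29 + E\right) \left(32 + E\right)$ ($g{\left(E \right)} = \left(32 + E\right) \left(-29 + E\right) = \left(-29 + E\right) \left(32 + E\right)$)
$V{\left(a \right)} = - \frac{35}{177}$ ($V{\left(a \right)} = 35 \left(- \frac{1}{177}\right) = - \frac{35}{177}$)
$g{\left(-186 \right)} - V{\left(-167 \right)} = \left(-928 + \left(-186\right)^{2} + 3 \left(-186\right)\right) - - \frac{35}{177} = \left(-928 + 34596 - 558\right) + \frac{35}{177} = 33110 + \frac{35}{177} = \frac{5860505}{177}$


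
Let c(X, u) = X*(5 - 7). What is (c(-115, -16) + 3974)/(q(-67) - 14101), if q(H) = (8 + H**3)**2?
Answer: 1051/22613388981 ≈ 4.6477e-8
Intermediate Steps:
c(X, u) = -2*X (c(X, u) = X*(-2) = -2*X)
(c(-115, -16) + 3974)/(q(-67) - 14101) = (-2*(-115) + 3974)/((8 + (-67)**3)**2 - 14101) = (230 + 3974)/((8 - 300763)**2 - 14101) = 4204/((-300755)**2 - 14101) = 4204/(90453570025 - 14101) = 4204/90453555924 = 4204*(1/90453555924) = 1051/22613388981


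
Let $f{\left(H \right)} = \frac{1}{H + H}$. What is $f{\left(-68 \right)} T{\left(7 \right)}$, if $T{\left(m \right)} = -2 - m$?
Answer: $\frac{9}{136} \approx 0.066176$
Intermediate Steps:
$f{\left(H \right)} = \frac{1}{2 H}$
$f{\left(-68 \right)} T{\left(7 \right)} = \frac{1}{2 \left(-68\right)} \left(-2 - 7\right) = \frac{1}{2} \left(- \frac{1}{68}\right) \left(-2 - 7\right) = \left(- \frac{1}{136}\right) \left(-9\right) = \frac{9}{136}$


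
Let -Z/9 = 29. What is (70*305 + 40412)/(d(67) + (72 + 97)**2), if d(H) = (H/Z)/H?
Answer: 8059941/3727210 ≈ 2.1625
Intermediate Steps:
Z = -261 (Z = -9*29 = -261)
d(H) = -1/261 (d(H) = (H/(-261))/H = (H*(-1/261))/H = (-H/261)/H = -1/261)
(70*305 + 40412)/(d(67) + (72 + 97)**2) = (70*305 + 40412)/(-1/261 + (72 + 97)**2) = (21350 + 40412)/(-1/261 + 169**2) = 61762/(-1/261 + 28561) = 61762/(7454420/261) = 61762*(261/7454420) = 8059941/3727210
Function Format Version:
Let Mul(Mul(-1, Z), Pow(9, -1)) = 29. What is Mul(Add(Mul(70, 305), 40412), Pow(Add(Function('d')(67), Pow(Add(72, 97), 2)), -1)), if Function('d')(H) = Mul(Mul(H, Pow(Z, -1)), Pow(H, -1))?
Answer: Rational(8059941, 3727210) ≈ 2.1625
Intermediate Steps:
Z = -261 (Z = Mul(-9, 29) = -261)
Function('d')(H) = Rational(-1, 261) (Function('d')(H) = Mul(Mul(H, Pow(-261, -1)), Pow(H, -1)) = Mul(Mul(H, Rational(-1, 261)), Pow(H, -1)) = Mul(Mul(Rational(-1, 261), H), Pow(H, -1)) = Rational(-1, 261))
Mul(Add(Mul(70, 305), 40412), Pow(Add(Function('d')(67), Pow(Add(72, 97), 2)), -1)) = Mul(Add(Mul(70, 305), 40412), Pow(Add(Rational(-1, 261), Pow(Add(72, 97), 2)), -1)) = Mul(Add(21350, 40412), Pow(Add(Rational(-1, 261), Pow(169, 2)), -1)) = Mul(61762, Pow(Add(Rational(-1, 261), 28561), -1)) = Mul(61762, Pow(Rational(7454420, 261), -1)) = Mul(61762, Rational(261, 7454420)) = Rational(8059941, 3727210)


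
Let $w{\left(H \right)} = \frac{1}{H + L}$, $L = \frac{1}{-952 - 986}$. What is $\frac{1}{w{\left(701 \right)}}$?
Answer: $\frac{1358537}{1938} \approx 701.0$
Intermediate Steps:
$L = - \frac{1}{1938}$ ($L = \frac{1}{-1938} = - \frac{1}{1938} \approx -0.000516$)
$w{\left(H \right)} = \frac{1}{- \frac{1}{1938} + H}$ ($w{\left(H \right)} = \frac{1}{H - \frac{1}{1938}} = \frac{1}{- \frac{1}{1938} + H}$)
$\frac{1}{w{\left(701 \right)}} = \frac{1}{1938 \frac{1}{-1 + 1938 \cdot 701}} = \frac{1}{1938 \frac{1}{-1 + 1358538}} = \frac{1}{1938 \cdot \frac{1}{1358537}} = \frac{1}{\frac{1938}{1358537}} = \frac{1358537}{1938}$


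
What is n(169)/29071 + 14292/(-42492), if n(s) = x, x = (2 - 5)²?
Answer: -34591692/102940411 ≈ -0.33604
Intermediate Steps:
x = 9 (x = (-3)² = 9)
n(s) = 9
n(169)/29071 + 14292/(-42492) = 9/29071 + 14292/(-42492) = 9*(1/29071) + 14292*(-1/42492) = 9/29071 - 1191/3541 = -34591692/102940411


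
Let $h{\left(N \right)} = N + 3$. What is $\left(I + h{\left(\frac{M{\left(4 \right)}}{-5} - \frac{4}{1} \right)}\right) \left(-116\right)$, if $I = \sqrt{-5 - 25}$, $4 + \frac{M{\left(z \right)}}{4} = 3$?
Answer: $\frac{116}{5} - 116 i \sqrt{30} \approx 23.2 - 635.36 i$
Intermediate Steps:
$M{\left(z \right)} = -4$ ($M{\left(z \right)} = -16 + 4 \cdot 3 = -16 + 12 = -4$)
$h{\left(N \right)} = 3 + N$
$I = i \sqrt{30}$ ($I = \sqrt{-30} = i \sqrt{30} \approx 5.4772 i$)
$\left(I + h{\left(\frac{M{\left(4 \right)}}{-5} - \frac{4}{1} \right)}\right) \left(-116\right) = \left(i \sqrt{30} + \left(3 - \left(4 - \frac{4}{5}\right)\right)\right) \left(-116\right) = \left(i \sqrt{30} + \left(3 - \frac{16}{5}\right)\right) \left(-116\right) = \left(i \sqrt{30} - \frac{1}{5}\right) \left(-116\right) = \left(- \frac{1}{5} + i \sqrt{30}\right) \left(-116\right) = \frac{116}{5} - 116 i \sqrt{30}$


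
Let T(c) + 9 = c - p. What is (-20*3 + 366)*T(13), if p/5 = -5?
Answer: 8874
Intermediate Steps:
p = -25 (p = 5*(-5) = -25)
T(c) = 16 + c (T(c) = -9 + (c - 1*(-25)) = -9 + (c + 25) = -9 + (25 + c) = 16 + c)
(-20*3 + 366)*T(13) = (-20*3 + 366)*(16 + 13) = (-60 + 366)*29 = 306*29 = 8874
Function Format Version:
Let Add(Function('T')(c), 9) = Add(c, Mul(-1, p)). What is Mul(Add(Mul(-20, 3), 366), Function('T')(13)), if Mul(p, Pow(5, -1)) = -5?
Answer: 8874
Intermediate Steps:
p = -25 (p = Mul(5, -5) = -25)
Function('T')(c) = Add(16, c) (Function('T')(c) = Add(-9, Add(c, Mul(-1, -25))) = Add(-9, Add(c, 25)) = Add(-9, Add(25, c)) = Add(16, c))
Mul(Add(Mul(-20, 3), 366), Function('T')(13)) = Mul(Add(Mul(-20, 3), 366), Add(16, 13)) = Mul(Add(-60, 366), 29) = Mul(306, 29) = 8874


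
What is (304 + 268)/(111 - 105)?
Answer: 286/3 ≈ 95.333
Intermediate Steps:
(304 + 268)/(111 - 105) = 572/6 = 572*(1/6) = 286/3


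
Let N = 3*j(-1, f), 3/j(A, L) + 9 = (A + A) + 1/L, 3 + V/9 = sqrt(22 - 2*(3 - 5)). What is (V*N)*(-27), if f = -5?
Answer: -32805/56 + 10935*sqrt(26)/56 ≈ 409.87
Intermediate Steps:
V = -27 + 9*sqrt(26) (V = -27 + 9*sqrt(22 - 2*(3 - 5)) = -27 + 9*sqrt(22 - 2*(-2)) = -27 + 9*sqrt(22 + 4) = -27 + 9*sqrt(26) ≈ 18.891)
j(A, L) = 3/(-9 + 1/L + 2*A) (j(A, L) = 3/(-9 + ((A + A) + 1/L)) = 3/(-9 + (2*A + 1/L)) = 3/(-9 + (1/L + 2*A)) = 3/(-9 + 1/L + 2*A))
N = -45/56 (N = 3*(3*(-5)/(1 - 9*(-5) + 2*(-1)*(-5))) = 3*(3*(-5)/(1 + 45 + 10)) = 3*(3*(-5)/56) = 3*(3*(-5)*(1/56)) = 3*(-15/56) = -45/56 ≈ -0.80357)
(V*N)*(-27) = ((-27 + 9*sqrt(26))*(-45/56))*(-27) = (1215/56 - 405*sqrt(26)/56)*(-27) = -32805/56 + 10935*sqrt(26)/56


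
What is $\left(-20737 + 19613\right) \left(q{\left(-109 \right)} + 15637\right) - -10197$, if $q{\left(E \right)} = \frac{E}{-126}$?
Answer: $- \frac{1106706091}{63} \approx -1.7567 \cdot 10^{7}$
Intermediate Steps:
$q{\left(E \right)} = - \frac{E}{126}$ ($q{\left(E \right)} = E \left(- \frac{1}{126}\right) = - \frac{E}{126}$)
$\left(-20737 + 19613\right) \left(q{\left(-109 \right)} + 15637\right) - -10197 = \left(-20737 + 19613\right) \left(\left(- \frac{1}{126}\right) \left(-109\right) + 15637\right) - -10197 = - 1124 \left(\frac{109}{126} + 15637\right) + 10197 = \left(-1124\right) \frac{1970371}{126} + 10197 = - \frac{1107348502}{63} + 10197 = - \frac{1106706091}{63}$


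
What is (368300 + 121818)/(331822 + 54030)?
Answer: 245059/192926 ≈ 1.2702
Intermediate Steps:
(368300 + 121818)/(331822 + 54030) = 490118/385852 = 490118*(1/385852) = 245059/192926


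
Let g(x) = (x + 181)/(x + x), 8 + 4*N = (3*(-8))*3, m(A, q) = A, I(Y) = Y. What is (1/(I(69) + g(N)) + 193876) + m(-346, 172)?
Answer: 502984510/2599 ≈ 1.9353e+5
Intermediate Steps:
N = -20 (N = -2 + ((3*(-8))*3)/4 = -2 + (-24*3)/4 = -2 + (¼)*(-72) = -2 - 18 = -20)
g(x) = (181 + x)/(2*x) (g(x) = (181 + x)/((2*x)) = (181 + x)*(1/(2*x)) = (181 + x)/(2*x))
(1/(I(69) + g(N)) + 193876) + m(-346, 172) = (1/(69 + (½)*(181 - 20)/(-20)) + 193876) - 346 = (1/(69 + (½)*(-1/20)*161) + 193876) - 346 = (1/(69 - 161/40) + 193876) - 346 = (1/(2599/40) + 193876) - 346 = (40/2599 + 193876) - 346 = 503883764/2599 - 346 = 502984510/2599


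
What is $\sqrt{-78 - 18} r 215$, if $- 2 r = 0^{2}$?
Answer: $0$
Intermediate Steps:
$r = 0$ ($r = - \frac{0^{2}}{2} = \left(- \frac{1}{2}\right) 0 = 0$)
$\sqrt{-78 - 18} r 215 = \sqrt{-78 - 18} \cdot 0 \cdot 215 = \sqrt{-96} \cdot 0 \cdot 215 = 4 i \sqrt{6} \cdot 0 \cdot 215 = 0 \cdot 215 = 0$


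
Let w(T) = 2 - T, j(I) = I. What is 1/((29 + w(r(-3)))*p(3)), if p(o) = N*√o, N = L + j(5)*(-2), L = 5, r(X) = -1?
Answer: -√3/480 ≈ -0.0036084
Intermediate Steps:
N = -5 (N = 5 + 5*(-2) = 5 - 10 = -5)
p(o) = -5*√o
1/((29 + w(r(-3)))*p(3)) = 1/((29 + (2 - 1*(-1)))*(-5*√3)) = 1/((29 + (2 + 1))*(-5*√3)) = 1/((29 + 3)*(-5*√3)) = 1/(32*(-5*√3)) = 1/(-160*√3) = -√3/480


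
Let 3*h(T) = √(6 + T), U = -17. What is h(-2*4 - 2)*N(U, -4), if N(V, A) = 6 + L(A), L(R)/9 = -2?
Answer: -8*I ≈ -8.0*I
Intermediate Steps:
L(R) = -18 (L(R) = 9*(-2) = -18)
h(T) = √(6 + T)/3
N(V, A) = -12 (N(V, A) = 6 - 18 = -12)
h(-2*4 - 2)*N(U, -4) = (√(6 + (-2*4 - 2))/3)*(-12) = (√(6 + (-8 - 2))/3)*(-12) = (√(6 - 10)/3)*(-12) = (√(-4)/3)*(-12) = ((2*I)/3)*(-12) = (2*I/3)*(-12) = -8*I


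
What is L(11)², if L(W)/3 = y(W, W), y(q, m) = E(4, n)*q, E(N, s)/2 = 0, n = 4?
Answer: 0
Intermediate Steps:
E(N, s) = 0 (E(N, s) = 2*0 = 0)
y(q, m) = 0 (y(q, m) = 0*q = 0)
L(W) = 0 (L(W) = 3*0 = 0)
L(11)² = 0² = 0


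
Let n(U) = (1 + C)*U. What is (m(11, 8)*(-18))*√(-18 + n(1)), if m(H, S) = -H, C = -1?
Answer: 594*I*√2 ≈ 840.04*I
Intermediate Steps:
n(U) = 0 (n(U) = (1 - 1)*U = 0*U = 0)
(m(11, 8)*(-18))*√(-18 + n(1)) = (-1*11*(-18))*√(-18 + 0) = (-11*(-18))*√(-18) = 198*(3*I*√2) = 594*I*√2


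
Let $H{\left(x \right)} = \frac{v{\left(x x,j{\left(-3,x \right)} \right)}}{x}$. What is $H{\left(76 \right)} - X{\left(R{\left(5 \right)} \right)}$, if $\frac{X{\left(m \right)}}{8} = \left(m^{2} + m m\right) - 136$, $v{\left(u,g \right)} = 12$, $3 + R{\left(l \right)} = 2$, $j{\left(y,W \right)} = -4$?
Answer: $\frac{20371}{19} \approx 1072.2$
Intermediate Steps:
$R{\left(l \right)} = -1$ ($R{\left(l \right)} = -3 + 2 = -1$)
$H{\left(x \right)} = \frac{12}{x}$
$X{\left(m \right)} = -1088 + 16 m^{2}$ ($X{\left(m \right)} = 8 \left(\left(m^{2} + m m\right) - 136\right) = 8 \left(\left(m^{2} + m^{2}\right) - 136\right) = 8 \left(2 m^{2} - 136\right) = 8 \left(-136 + 2 m^{2}\right) = -1088 + 16 m^{2}$)
$H{\left(76 \right)} - X{\left(R{\left(5 \right)} \right)} = \frac{12}{76} - \left(-1088 + 16 \left(-1\right)^{2}\right) = 12 \cdot \frac{1}{76} - \left(-1088 + 16 \cdot 1\right) = \frac{3}{19} - \left(-1088 + 16\right) = \frac{3}{19} - -1072 = \frac{3}{19} + 1072 = \frac{20371}{19}$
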